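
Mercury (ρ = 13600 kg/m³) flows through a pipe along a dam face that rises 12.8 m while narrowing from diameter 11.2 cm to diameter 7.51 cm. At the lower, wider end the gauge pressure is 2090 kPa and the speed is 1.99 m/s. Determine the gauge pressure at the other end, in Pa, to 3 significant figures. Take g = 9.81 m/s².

P₂ ≈ 276000 Pa

Mass conservation (A₁v₁ = A₂v₂) gives v₂ = 1.99 × 98.5/44.3 = 4.43 m/s.
Applying Bernoulli between the two ends and solving for P₂: P₂ = P₁ + ½ρ(v₁² − v₂²) − ρgΔh.
P₂ = 2090000 + ½·13600·(1.99² − 4.43²) − 13600·9.81·(+12.8) = 2090000 + (-106000) − (1710000) = 276000 Pa.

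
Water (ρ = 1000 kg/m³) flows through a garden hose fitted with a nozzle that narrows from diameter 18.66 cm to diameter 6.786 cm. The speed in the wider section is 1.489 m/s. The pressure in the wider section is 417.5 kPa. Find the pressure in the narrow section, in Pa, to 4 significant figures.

P₂ = 355200 Pa

Continuity gives A₁v₁ = A₂v₂, so v₂ = (273.5 cm²)/(36.17 cm²) × 1.489 m/s = 11.26 m/s.
The pipe is horizontal, so Bernoulli reduces to P₁ + ½ρv₁² = P₂ + ½ρv₂².
P₂ = P₁ − ½ρ(v₂² − v₁²) = 417500 − ½·1000·(11.26² − 1.489²) = 417500 − 62270 = 355200 Pa.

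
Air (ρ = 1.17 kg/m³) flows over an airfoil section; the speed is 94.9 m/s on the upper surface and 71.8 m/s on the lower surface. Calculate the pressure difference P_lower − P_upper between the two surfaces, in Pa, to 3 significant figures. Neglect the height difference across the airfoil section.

Bernoulli (same height): P_lower − P_upper = ½ρ(v_upper² − v_lower²).
ΔP = ½·1.17·(94.9² − 71.8²) = 2250 Pa.

ΔP ≈ 2250 Pa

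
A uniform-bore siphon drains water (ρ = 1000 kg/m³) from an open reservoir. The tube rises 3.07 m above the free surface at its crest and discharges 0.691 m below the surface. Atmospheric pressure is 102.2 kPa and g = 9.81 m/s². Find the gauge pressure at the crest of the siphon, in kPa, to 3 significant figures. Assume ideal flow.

P_gauge ≈ -36.9 kPa

Bernoulli surface→outlet gives ½v² = g·h_out, so v = √(2·9.81·0.691) = 3.68 m/s.
With constant cross-section the crest speed equals v; applying Bernoulli from the surface up to the crest, P_top = P_atm − ½ρv² − ρg·h_top.
P_top = 102200 − ½·1000·3.68² − 1000·9.81·3.07 = 65300 Pa. So P_gauge = P_top − P_atm = -36900 Pa.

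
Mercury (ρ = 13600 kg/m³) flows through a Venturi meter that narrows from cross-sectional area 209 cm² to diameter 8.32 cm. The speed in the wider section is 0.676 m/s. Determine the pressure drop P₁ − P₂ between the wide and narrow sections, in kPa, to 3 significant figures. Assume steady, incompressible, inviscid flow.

ΔP = 42.8 kPa

The volume flow rate is constant, so v₂ = (A₁/A₂)v₁ = (209/54.4)·0.676 = 2.60 m/s.
With no height change, Bernoulli's equation is P₁ + ½ρv₁² = P₂ + ½ρv₂².
P₁ − P₂ = ½·13600·(2.60² − 0.676²) = ½·13600·6.30 = 42800 Pa.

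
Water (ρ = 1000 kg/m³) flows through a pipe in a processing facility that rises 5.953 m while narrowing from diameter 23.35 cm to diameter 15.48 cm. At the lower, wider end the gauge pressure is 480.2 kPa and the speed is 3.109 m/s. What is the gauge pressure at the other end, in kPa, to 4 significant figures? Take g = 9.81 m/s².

P₂ = 401.6 kPa

Continuity gives A₁v₁ = A₂v₂, so v₂ = (428.2 cm²)/(188.2 cm²) × 3.109 m/s = 7.074 m/s.
Bernoulli: P₁ + ½ρv₁² + ρg h₁ = P₂ + ½ρv₂² + ρg h₂, so P₂ = P₁ + ½ρ(v₁² − v₂²) − ρg(h₂ − h₁).
P₂ = 480200 + ½·1000·(3.109² − 7.074²) − 1000·9.81·(+5.953) = 480200 + (-20190) − (58400) = 401600 Pa.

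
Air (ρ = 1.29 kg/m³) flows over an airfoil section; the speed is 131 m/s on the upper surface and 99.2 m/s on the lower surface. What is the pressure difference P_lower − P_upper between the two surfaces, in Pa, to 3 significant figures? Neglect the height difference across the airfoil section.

4720 Pa

With negligible Δh, P + ½ρv² is constant, so P_low − P_up = ½ρ(v_up² − v_low²).
ΔP = ½·1.29·(131² − 99.2²) = 4720 Pa.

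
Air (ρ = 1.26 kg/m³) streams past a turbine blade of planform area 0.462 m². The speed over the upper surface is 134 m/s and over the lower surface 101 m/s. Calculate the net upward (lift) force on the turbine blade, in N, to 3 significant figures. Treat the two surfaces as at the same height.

F = 2260 N

The faster flow above has the lower pressure; Bernoulli (same height) gives ΔP = ½ρ(v_up² − v_low²).
ΔP = ½·1.26·(134² − 101²) = 4890 Pa.
Lift = ΔP · A = 4890 × 0.462 = 2260 N.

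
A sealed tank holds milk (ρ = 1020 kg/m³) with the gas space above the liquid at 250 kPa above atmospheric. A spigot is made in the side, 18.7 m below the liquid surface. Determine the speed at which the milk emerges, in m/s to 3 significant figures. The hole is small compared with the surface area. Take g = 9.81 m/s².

v ≈ 29.3 m/s

Take point 1 at the surface (v₁ ≈ 0) and point 2 at the hole (at atmospheric pressure). Bernoulli: P₁ + ρg h = P_atm + ½ρv₂².
With P₁ − P_atm = 250000 Pa, v₂ = √(2gh + 2ΔP/ρ) = √(2·9.81·18.7 + 2·250000/1020) = 29.3 m/s.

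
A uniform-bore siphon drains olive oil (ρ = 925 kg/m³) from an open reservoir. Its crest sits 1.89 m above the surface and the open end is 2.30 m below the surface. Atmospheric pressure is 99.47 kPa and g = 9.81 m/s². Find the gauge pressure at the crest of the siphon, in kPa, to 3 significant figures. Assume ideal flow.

Bernoulli surface→outlet gives ½v² = g·h_out, so v = √(2·9.81·2.30) = 6.72 m/s.
With constant cross-section the crest speed equals v; applying Bernoulli from the surface up to the crest, P_top = P_atm − ½ρv² − ρg·h_top.
P_top = 99470 − ½·925·6.72² − 925·9.81·1.89 = 61400 Pa. So P_gauge = P_top − P_atm = -38000 Pa.

P_gauge ≈ -38.0 kPa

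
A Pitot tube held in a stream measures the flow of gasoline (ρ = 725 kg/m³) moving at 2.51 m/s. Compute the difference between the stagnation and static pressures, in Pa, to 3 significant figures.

ΔP = 2280 Pa

At the stagnation point the flow is brought to rest, so Bernoulli gives P_stag − P_static = ½ρv².
ΔP = ½·725·2.51² = 2280 Pa.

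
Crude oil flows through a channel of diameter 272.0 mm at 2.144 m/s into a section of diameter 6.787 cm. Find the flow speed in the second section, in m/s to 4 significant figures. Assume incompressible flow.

v₂ = 34.44 m/s

By continuity, v₂ = v₁·A₁/A₂ = 2.144·(581.1/36.18) = 34.44 m/s.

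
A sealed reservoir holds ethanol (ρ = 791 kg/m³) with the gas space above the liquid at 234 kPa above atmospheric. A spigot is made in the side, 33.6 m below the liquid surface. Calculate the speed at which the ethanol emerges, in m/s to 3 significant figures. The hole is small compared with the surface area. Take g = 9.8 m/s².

35.4 m/s

Take point 1 at the surface (v₁ ≈ 0) and point 2 at the hole (at atmospheric pressure). Bernoulli: P₁ + ρg h = P_atm + ½ρv₂².
With P₁ − P_atm = 234000 Pa, v₂ = √(2gh + 2ΔP/ρ) = √(2·9.8·33.6 + 2·234000/791) = 35.4 m/s.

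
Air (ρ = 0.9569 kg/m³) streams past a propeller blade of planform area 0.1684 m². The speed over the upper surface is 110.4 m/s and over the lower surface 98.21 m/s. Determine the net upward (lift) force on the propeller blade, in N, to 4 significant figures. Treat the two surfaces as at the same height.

From P + ½ρv² = const at equal height, P_low − P_up = ½ρ(v_up² − v_low²).
ΔP = ½·0.9569·(110.4² − 98.21²) = 1217 Pa.
Lift = ΔP · A = 1217 × 0.1684 = 204.9 N.

F ≈ 204.9 N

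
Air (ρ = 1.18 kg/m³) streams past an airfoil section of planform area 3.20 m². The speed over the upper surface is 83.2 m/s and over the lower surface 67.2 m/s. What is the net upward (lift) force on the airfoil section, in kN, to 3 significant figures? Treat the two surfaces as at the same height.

4.54 kN

From P + ½ρv² = const at equal height, P_low − P_up = ½ρ(v_up² − v_low²).
ΔP = ½·1.18·(83.2² − 67.2²) = 1420 Pa.
Lift = ΔP · A = 1420 × 3.20 = 4540 N.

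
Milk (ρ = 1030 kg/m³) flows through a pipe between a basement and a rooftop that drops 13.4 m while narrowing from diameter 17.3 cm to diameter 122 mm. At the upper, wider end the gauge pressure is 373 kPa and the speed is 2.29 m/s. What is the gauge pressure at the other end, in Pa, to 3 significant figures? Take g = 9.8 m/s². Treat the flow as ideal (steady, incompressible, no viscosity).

P₂ ≈ 500000 Pa

By continuity, v₂ = v₁·A₁/A₂ = 2.29·(235/117) = 4.60 m/s.
Applying Bernoulli between the two ends and solving for P₂: P₂ = P₁ + ½ρ(v₁² − v₂²) − ρgΔh.
P₂ = 373000 + ½·1030·(2.29² − 4.60²) − 1030·9.8·(−13.4) = 373000 + (-8220) − (-135000) = 500000 Pa.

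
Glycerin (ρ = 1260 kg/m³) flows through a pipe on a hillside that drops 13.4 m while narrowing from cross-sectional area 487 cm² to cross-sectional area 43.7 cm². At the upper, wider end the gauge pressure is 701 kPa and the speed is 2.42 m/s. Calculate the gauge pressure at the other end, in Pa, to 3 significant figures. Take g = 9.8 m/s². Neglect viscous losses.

P₂ ≈ 412000 Pa

Mass conservation (A₁v₁ = A₂v₂) gives v₂ = 2.42 × 487/43.7 = 27.0 m/s.
Bernoulli: P₁ + ½ρv₁² + ρg h₁ = P₂ + ½ρv₂² + ρg h₂, so P₂ = P₁ + ½ρ(v₁² − v₂²) − ρg(h₂ − h₁).
P₂ = 701000 + ½·1260·(2.42² − 27.0²) − 1260·9.8·(−13.4) = 701000 + (-455000) − (-165000) = 412000 Pa.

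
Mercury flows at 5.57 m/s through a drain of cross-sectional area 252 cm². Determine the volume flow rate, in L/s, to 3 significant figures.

Q ≈ 140 L/s

Q = A·v = 0.0252 m² × 5.57 m/s = 0.140 m³/s.
Converting: 0.140 m³/s × 1000 = 140 L/s.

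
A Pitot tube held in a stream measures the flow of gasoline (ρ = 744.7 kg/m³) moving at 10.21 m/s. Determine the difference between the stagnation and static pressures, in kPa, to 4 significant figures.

ΔP = 38.82 kPa

The dynamic pressure equals the rise in static pressure at the stagnation point: ΔP = ½ρv².
ΔP = ½·744.7·10.21² = 38820 Pa.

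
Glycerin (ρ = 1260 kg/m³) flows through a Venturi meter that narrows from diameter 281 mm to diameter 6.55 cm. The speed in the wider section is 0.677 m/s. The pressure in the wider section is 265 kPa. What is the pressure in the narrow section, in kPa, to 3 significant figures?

Continuity gives A₁v₁ = A₂v₂, so v₂ = (620 cm²)/(33.7 cm²) × 0.677 m/s = 12.5 m/s.
With no height change, Bernoulli's equation is P₁ + ½ρv₁² = P₂ + ½ρv₂².
P₂ = P₁ − ½ρ(v₂² − v₁²) = 265000 − ½·1260·(12.5² − 0.677²) = 265000 − 97500 = 167000 Pa.

P₂ ≈ 167 kPa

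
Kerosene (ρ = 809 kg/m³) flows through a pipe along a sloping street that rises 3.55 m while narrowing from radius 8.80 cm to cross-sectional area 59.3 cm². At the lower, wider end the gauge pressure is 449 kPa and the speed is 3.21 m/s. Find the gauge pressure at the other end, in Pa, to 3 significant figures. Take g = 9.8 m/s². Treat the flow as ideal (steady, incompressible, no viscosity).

Continuity gives A₁v₁ = A₂v₂, so v₂ = (243 cm²)/(59.3 cm²) × 3.21 m/s = 13.2 m/s.
Energy conservation along the streamline gives P₂ = P₁ − ½ρ(v₂² − v₁²) − ρg(h₂ − h₁).
P₂ = 449000 + ½·809·(3.21² − 13.2²) − 809·9.8·(+3.55) = 449000 + (-66000) − (28100) = 355000 Pa.

355000 Pa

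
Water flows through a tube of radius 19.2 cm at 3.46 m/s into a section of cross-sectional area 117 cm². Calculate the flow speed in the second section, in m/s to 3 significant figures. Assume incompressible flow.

v₂ ≈ 34.2 m/s

By continuity, v₂ = v₁·A₁/A₂ = 3.46·(1160/117) = 34.2 m/s.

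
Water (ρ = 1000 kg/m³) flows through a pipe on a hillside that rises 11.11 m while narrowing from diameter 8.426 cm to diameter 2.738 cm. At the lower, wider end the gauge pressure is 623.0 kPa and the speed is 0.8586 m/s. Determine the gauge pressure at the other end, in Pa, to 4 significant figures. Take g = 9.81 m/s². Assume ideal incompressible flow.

481300 Pa

The volume flow rate is constant, so v₂ = (A₁/A₂)v₁ = (55.76/5.888)·0.8586 = 8.131 m/s.
Bernoulli: P₁ + ½ρv₁² + ρg h₁ = P₂ + ½ρv₂² + ρg h₂, so P₂ = P₁ + ½ρ(v₁² − v₂²) − ρg(h₂ − h₁).
P₂ = 623000 + ½·1000·(0.8586² − 8.131²) − 1000·9.81·(+11.11) = 623000 + (-32690) − (109000) = 481300 Pa.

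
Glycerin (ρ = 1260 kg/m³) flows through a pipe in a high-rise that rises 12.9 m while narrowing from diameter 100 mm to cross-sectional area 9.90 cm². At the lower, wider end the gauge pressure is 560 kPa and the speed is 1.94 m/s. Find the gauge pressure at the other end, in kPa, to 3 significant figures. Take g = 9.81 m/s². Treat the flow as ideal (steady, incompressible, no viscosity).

P₂ ≈ 254 kPa

By continuity, v₂ = v₁·A₁/A₂ = 1.94·(78.5/9.90) = 15.4 m/s.
Energy conservation along the streamline gives P₂ = P₁ − ½ρ(v₂² − v₁²) − ρg(h₂ − h₁).
P₂ = 560000 + ½·1260·(1.94² − 15.4²) − 1260·9.81·(+12.9) = 560000 + (-147000) − (159000) = 254000 Pa.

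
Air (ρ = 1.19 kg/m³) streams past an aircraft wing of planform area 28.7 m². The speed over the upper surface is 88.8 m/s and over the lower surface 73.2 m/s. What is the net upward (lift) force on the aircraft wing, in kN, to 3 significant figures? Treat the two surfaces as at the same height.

F ≈ 43.2 kN

The faster flow above has the lower pressure; Bernoulli (same height) gives ΔP = ½ρ(v_up² − v_low²).
ΔP = ½·1.19·(88.8² − 73.2²) = 1500 Pa.
Lift = ΔP · A = 1500 × 28.7 = 43200 N.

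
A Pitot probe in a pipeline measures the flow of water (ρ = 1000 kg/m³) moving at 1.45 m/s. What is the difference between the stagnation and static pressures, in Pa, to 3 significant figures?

Bernoulli between the free stream and the stagnation point: ½ρv² = P_stag − P_static.
ΔP = ½·1000·1.45² = 1050 Pa.

ΔP ≈ 1050 Pa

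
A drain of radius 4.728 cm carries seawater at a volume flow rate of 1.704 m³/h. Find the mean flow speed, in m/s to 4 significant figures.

Q = 1.704 m³/h = 0.0004733 m³/s.
v = Q/A = 0.0004733 / 0.007023 = 0.06740 m/s.

v ≈ 0.06740 m/s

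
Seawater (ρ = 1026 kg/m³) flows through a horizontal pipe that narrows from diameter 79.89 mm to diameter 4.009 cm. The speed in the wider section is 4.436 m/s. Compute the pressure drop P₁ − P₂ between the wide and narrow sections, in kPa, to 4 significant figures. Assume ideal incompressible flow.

Continuity gives A₁v₁ = A₂v₂, so v₂ = (50.13 cm²)/(12.62 cm²) × 4.436 m/s = 17.62 m/s.
Along the horizontal streamline, P + ½ρv² is constant.
P₁ − P₂ = ½·1026·(17.62² − 4.436²) = ½·1026·290.6 = 149100 Pa.

ΔP ≈ 149.1 kPa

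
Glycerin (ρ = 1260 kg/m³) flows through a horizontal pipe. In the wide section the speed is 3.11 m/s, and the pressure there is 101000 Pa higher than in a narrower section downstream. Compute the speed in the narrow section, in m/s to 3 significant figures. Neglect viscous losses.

With h₁ = h₂, rearranging Bernoulli gives v₂ = √(v₁² + 2ΔP/ρ).
v₂ = √(3.11² + 2·101000/1260) = √(9.67 + 160) = 13.0 m/s.

v₂ = 13.0 m/s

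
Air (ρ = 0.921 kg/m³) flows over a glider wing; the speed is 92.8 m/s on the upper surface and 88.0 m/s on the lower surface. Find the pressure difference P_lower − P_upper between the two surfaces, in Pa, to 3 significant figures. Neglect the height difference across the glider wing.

Bernoulli (same height): P_lower − P_upper = ½ρ(v_upper² − v_lower²).
ΔP = ½·0.921·(92.8² − 88.0²) = 400 Pa.

ΔP = 400 Pa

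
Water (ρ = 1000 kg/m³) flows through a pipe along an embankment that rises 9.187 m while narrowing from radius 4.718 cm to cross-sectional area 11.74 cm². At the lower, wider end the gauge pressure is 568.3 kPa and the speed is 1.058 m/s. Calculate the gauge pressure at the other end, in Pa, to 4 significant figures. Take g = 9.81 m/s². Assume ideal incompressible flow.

Continuity gives A₁v₁ = A₂v₂, so v₂ = (69.93 cm²)/(11.74 cm²) × 1.058 m/s = 6.302 m/s.
Energy conservation along the streamline gives P₂ = P₁ − ½ρ(v₂² − v₁²) − ρg(h₂ − h₁).
P₂ = 568300 + ½·1000·(1.058² − 6.302²) − 1000·9.81·(+9.187) = 568300 + (-19300) − (90120) = 458900 Pa.

458900 Pa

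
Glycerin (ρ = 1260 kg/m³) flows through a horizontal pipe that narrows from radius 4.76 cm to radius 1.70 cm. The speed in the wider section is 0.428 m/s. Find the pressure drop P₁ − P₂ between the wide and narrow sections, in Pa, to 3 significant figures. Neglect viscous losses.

6980 Pa

Continuity gives A₁v₁ = A₂v₂, so v₂ = (71.2 cm²)/(9.08 cm²) × 0.428 m/s = 3.36 m/s.
With no height change, Bernoulli's equation is P₁ + ½ρv₁² = P₂ + ½ρv₂².
P₁ − P₂ = ½·1260·(3.36² − 0.428²) = ½·1260·11.1 = 6980 Pa.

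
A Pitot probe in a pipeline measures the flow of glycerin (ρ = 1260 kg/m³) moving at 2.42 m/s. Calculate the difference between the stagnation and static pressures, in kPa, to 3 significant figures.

At the stagnation point the flow is brought to rest, so Bernoulli gives P_stag − P_static = ½ρv².
ΔP = ½·1260·2.42² = 3690 Pa.

3.69 kPa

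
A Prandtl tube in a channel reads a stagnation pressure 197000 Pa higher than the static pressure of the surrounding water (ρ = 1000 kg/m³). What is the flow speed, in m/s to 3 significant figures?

v ≈ 19.8 m/s

The dynamic pressure equals the rise in static pressure at the stagnation point: ΔP = ½ρv².
v = √(2ΔP/ρ) = √(2·197000/1000) = 19.8 m/s.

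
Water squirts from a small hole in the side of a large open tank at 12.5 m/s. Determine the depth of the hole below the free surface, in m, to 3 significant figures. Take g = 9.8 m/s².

7.97 m

For a small hole in a large open tank, ½v² = gh, giving h = v²/(2g).
h = 12.5²/(2·9.8) = 156/19.60 = 7.97 m.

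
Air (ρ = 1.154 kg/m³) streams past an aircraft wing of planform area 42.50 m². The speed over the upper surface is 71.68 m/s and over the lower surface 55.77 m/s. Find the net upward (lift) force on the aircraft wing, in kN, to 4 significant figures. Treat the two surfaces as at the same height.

With equal heights on the two surfaces, Bernoulli gives P_lower − P_upper = ½ρ(v_upper² − v_lower²).
ΔP = ½·1.154·(71.68² − 55.77²) = 1170 Pa.
Lift = ΔP · A = 1170 × 42.50 = 49720 N.

49.72 kN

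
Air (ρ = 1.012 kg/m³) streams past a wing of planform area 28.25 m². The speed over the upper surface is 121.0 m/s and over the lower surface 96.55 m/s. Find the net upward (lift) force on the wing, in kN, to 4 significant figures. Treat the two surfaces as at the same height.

F = 76.03 kN

With equal heights on the two surfaces, Bernoulli gives P_lower − P_upper = ½ρ(v_upper² − v_lower²).
ΔP = ½·1.012·(121.0² − 96.55²) = 2691 Pa.
Lift = ΔP · A = 2691 × 28.25 = 76030 N.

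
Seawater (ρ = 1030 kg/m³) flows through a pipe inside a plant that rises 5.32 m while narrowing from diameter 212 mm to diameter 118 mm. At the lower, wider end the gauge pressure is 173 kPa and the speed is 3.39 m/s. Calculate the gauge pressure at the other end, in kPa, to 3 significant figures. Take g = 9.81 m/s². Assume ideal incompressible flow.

Continuity gives A₁v₁ = A₂v₂, so v₂ = (353 cm²)/(109 cm²) × 3.39 m/s = 10.9 m/s.
Bernoulli: P₁ + ½ρv₁² + ρg h₁ = P₂ + ½ρv₂² + ρg h₂, so P₂ = P₁ + ½ρ(v₁² − v₂²) − ρg(h₂ − h₁).
P₂ = 173000 + ½·1030·(3.39² − 10.9²) − 1030·9.81·(+5.32) = 173000 + (-55700) − (53800) = 63500 Pa.

P₂ = 63.5 kPa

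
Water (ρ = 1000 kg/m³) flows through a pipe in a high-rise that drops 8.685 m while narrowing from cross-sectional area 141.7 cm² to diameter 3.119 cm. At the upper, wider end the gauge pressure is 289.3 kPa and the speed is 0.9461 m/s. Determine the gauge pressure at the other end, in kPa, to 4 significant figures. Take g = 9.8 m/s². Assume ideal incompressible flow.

P₂ = 220.9 kPa

By continuity, v₂ = v₁·A₁/A₂ = 0.9461·(141.7/7.640) = 17.55 m/s.
Bernoulli: P₁ + ½ρv₁² + ρg h₁ = P₂ + ½ρv₂² + ρg h₂, so P₂ = P₁ + ½ρ(v₁² − v₂²) − ρg(h₂ − h₁).
P₂ = 289300 + ½·1000·(0.9461² − 17.55²) − 1000·9.8·(−8.685) = 289300 + (-153500) − (-85110) = 220900 Pa.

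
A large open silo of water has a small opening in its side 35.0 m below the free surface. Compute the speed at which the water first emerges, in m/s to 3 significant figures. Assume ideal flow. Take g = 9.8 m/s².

The surface is effectively still and both ends are open, so ½v² = gh and v = √(2·9.8·35.0) = 26.2 m/s.

v ≈ 26.2 m/s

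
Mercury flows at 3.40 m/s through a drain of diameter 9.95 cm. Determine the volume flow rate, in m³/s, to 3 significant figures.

0.0264 m³/s

Q = A·v = 0.00778 m² × 3.40 m/s = 0.0264 m³/s.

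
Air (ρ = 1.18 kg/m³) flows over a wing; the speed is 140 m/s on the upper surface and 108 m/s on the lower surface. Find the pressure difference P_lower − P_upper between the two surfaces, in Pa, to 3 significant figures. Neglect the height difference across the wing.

4680 Pa

With negligible Δh, P + ½ρv² is constant, so P_low − P_up = ½ρ(v_up² − v_low²).
ΔP = ½·1.18·(140² − 108²) = 4680 Pa.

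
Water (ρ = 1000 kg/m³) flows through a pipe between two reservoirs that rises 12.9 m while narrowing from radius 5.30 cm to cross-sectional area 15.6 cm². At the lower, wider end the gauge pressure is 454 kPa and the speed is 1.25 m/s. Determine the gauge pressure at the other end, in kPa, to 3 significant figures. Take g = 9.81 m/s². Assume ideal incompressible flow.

The volume flow rate is constant, so v₂ = (A₁/A₂)v₁ = (88.2/15.6)·1.25 = 7.07 m/s.
Applying Bernoulli between the two ends and solving for P₂: P₂ = P₁ + ½ρ(v₁² − v₂²) − ρgΔh.
P₂ = 454000 + ½·1000·(1.25² − 7.07²) − 1000·9.81·(+12.9) = 454000 + (-24200) − (127000) = 303000 Pa.

303 kPa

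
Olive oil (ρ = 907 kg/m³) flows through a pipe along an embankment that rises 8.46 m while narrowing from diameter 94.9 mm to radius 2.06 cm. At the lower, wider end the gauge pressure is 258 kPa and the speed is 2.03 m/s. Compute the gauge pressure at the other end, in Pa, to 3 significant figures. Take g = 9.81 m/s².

By continuity, v₂ = v₁·A₁/A₂ = 2.03·(70.7/13.3) = 10.8 m/s.
Applying Bernoulli between the two ends and solving for P₂: P₂ = P₁ + ½ρ(v₁² − v₂²) − ρgΔh.
P₂ = 258000 + ½·907·(2.03² − 10.8²) − 907·9.81·(+8.46) = 258000 + (-50700) − (75300) = 132000 Pa.

132000 Pa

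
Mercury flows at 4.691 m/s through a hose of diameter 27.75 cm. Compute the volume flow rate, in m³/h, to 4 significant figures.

Q ≈ 1021 m³/h

Q = A·v = 0.06048 m² × 4.691 m/s = 0.2837 m³/s.
Converting: 0.2837 m³/s × 3600 = 1021 m³/h.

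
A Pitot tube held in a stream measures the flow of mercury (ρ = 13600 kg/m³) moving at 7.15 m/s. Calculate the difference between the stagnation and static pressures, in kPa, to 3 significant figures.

At the stagnation point the flow is brought to rest, so Bernoulli gives P_stag − P_static = ½ρv².
ΔP = ½·13600·7.15² = 348000 Pa.

ΔP = 348 kPa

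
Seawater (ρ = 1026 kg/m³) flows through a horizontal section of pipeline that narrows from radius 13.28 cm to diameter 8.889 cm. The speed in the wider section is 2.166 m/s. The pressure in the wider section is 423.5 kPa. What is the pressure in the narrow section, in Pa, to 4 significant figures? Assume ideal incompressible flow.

The volume flow rate is constant, so v₂ = (A₁/A₂)v₁ = (554.0/62.06)·2.166 = 19.34 m/s.
The pipe is horizontal, so Bernoulli reduces to P₁ + ½ρv₁² = P₂ + ½ρv₂².
P₂ = P₁ − ½ρ(v₂² − v₁²) = 423500 − ½·1026·(19.34² − 2.166²) = 423500 − 189400 = 234100 Pa.

P₂ ≈ 234100 Pa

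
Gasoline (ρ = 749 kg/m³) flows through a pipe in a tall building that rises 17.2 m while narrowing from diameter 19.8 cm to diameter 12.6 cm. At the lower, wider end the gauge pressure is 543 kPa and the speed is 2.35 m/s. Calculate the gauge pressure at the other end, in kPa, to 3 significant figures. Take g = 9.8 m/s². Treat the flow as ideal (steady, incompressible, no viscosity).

The volume flow rate is constant, so v₂ = (A₁/A₂)v₁ = (308/125)·2.35 = 5.80 m/s.
Energy conservation along the streamline gives P₂ = P₁ − ½ρ(v₂² − v₁²) − ρg(h₂ − h₁).
P₂ = 543000 + ½·749·(2.35² − 5.80²) − 749·9.8·(+17.2) = 543000 + (-10500) − (126000) = 406000 Pa.

P₂ = 406 kPa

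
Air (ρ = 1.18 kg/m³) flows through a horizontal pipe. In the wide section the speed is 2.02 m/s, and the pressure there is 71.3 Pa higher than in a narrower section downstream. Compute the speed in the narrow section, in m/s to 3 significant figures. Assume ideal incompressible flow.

11.2 m/s

With h₁ = h₂, rearranging Bernoulli gives v₂ = √(v₁² + 2ΔP/ρ).
v₂ = √(2.02² + 2·71.3/1.18) = √(4.08 + 121) = 11.2 m/s.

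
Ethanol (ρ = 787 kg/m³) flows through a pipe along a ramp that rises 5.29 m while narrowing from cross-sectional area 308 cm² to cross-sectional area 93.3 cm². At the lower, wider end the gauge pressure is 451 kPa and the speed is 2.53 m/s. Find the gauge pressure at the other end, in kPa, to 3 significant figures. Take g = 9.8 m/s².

385 kPa

Mass conservation (A₁v₁ = A₂v₂) gives v₂ = 2.53 × 308/93.3 = 8.35 m/s.
Applying Bernoulli between the two ends and solving for P₂: P₂ = P₁ + ½ρ(v₁² − v₂²) − ρgΔh.
P₂ = 451000 + ½·787·(2.53² − 8.35²) − 787·9.8·(+5.29) = 451000 + (-24900) − (40800) = 385000 Pa.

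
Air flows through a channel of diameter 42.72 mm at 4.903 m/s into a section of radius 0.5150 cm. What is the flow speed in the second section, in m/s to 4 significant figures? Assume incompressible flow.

By continuity, v₂ = v₁·A₁/A₂ = 4.903·(14.33/0.8332) = 84.34 m/s.

v₂ ≈ 84.34 m/s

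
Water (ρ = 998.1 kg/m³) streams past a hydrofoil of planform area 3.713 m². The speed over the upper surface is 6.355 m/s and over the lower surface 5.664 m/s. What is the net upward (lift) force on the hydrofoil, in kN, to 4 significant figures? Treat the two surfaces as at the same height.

From P + ½ρv² = const at equal height, P_low − P_up = ½ρ(v_up² − v_low²).
ΔP = ½·998.1·(6.355² − 5.664²) = 4145 Pa.
Lift = ΔP · A = 4145 × 3.713 = 15390 N.

F = 15.39 kN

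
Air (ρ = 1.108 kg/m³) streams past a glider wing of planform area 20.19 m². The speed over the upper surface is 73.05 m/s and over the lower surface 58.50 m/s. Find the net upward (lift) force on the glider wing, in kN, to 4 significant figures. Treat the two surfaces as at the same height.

F = 21.41 kN

With equal heights on the two surfaces, Bernoulli gives P_lower − P_upper = ½ρ(v_upper² − v_lower²).
ΔP = ½·1.108·(73.05² − 58.50²) = 1060 Pa.
Lift = ΔP · A = 1060 × 20.19 = 21410 N.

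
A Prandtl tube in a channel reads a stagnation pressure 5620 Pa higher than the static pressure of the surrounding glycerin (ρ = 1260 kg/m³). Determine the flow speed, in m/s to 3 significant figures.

v = 2.99 m/s

The dynamic pressure equals the rise in static pressure at the stagnation point: ΔP = ½ρv².
v = √(2ΔP/ρ) = √(2·5620/1260) = 2.99 m/s.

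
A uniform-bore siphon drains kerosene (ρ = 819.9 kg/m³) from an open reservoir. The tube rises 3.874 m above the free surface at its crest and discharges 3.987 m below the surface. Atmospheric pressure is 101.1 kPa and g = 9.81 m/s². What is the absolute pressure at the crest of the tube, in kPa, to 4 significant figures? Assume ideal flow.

The outlet speed comes from Torricelli: v = √(2g·3.987) = 8.844 m/s.
The bore is uniform, so the speed at the crest is the same v. Bernoulli surface→crest: P_atm = P_top + ½ρv² + ρg·h_top.
P_top = 101100 − ½·819.9·8.844² − 819.9·9.81·3.874 = 37870 Pa.

P_top ≈ 37.87 kPa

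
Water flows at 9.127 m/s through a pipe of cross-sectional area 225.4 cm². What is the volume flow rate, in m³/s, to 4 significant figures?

Q ≈ 0.2057 m³/s

Q = A·v = 0.02254 m² × 9.127 m/s = 0.2057 m³/s.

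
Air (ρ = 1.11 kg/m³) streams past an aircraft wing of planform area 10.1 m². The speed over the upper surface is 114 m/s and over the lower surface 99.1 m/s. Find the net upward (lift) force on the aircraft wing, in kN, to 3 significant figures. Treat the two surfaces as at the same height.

The faster flow above has the lower pressure; Bernoulli (same height) gives ΔP = ½ρ(v_up² − v_low²).
ΔP = ½·1.11·(114² − 99.1²) = 1760 Pa.
Lift = ΔP · A = 1760 × 10.1 = 17800 N.

17.8 kN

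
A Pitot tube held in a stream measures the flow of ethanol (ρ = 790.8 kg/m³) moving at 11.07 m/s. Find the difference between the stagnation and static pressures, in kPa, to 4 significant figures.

ΔP ≈ 48.45 kPa

The dynamic pressure equals the rise in static pressure at the stagnation point: ΔP = ½ρv².
ΔP = ½·790.8·11.07² = 48450 Pa.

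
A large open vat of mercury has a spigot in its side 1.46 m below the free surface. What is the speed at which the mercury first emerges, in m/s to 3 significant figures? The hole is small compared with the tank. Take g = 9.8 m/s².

The surface is effectively still and both ends are open, so ½v² = gh and v = √(2·9.8·1.46) = 5.35 m/s.

5.35 m/s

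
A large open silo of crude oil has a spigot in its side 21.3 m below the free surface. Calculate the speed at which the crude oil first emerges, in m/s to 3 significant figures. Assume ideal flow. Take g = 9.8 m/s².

v = 20.4 m/s

Bernoulli from surface to hole (P equal, v_surface ≈ 0): v = √(2gh) = √(2×9.8×21.3) = 20.4 m/s.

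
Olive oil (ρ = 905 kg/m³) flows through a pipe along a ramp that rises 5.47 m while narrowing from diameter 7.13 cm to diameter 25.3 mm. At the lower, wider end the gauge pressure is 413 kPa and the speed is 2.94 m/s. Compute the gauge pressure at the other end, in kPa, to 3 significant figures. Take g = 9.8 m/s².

122 kPa

Continuity gives A₁v₁ = A₂v₂, so v₂ = (39.9 cm²)/(5.03 cm²) × 2.94 m/s = 23.3 m/s.
Bernoulli: P₁ + ½ρv₁² + ρg h₁ = P₂ + ½ρv₂² + ρg h₂, so P₂ = P₁ + ½ρ(v₁² − v₂²) − ρg(h₂ − h₁).
P₂ = 413000 + ½·905·(2.94² − 23.3²) − 905·9.8·(+5.47) = 413000 + (-243000) − (48500) = 122000 Pa.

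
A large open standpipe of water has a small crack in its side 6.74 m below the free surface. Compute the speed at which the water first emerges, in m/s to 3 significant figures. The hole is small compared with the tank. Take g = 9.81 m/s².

Torricelli's result v = √(2gh) gives v = √(2·9.81·6.74) = 11.5 m/s.

v ≈ 11.5 m/s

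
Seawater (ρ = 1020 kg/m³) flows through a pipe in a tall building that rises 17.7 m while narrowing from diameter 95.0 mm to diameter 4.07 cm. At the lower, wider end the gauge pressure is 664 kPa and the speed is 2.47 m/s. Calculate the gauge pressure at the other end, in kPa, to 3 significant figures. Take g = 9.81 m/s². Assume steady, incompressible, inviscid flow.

P₂ = 398 kPa

Mass conservation (A₁v₁ = A₂v₂) gives v₂ = 2.47 × 70.9/13.0 = 13.5 m/s.
Applying Bernoulli between the two ends and solving for P₂: P₂ = P₁ + ½ρ(v₁² − v₂²) − ρgΔh.
P₂ = 664000 + ½·1020·(2.47² − 13.5²) − 1020·9.81·(+17.7) = 664000 + (-89200) − (177000) = 398000 Pa.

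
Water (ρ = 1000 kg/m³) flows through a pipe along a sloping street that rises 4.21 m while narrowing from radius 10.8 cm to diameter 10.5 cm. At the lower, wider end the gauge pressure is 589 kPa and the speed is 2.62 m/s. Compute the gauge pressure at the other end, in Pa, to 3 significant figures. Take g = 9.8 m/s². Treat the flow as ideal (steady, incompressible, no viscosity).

P₂ ≈ 490000 Pa

Mass conservation (A₁v₁ = A₂v₂) gives v₂ = 2.62 × 366/86.6 = 11.1 m/s.
Bernoulli: P₁ + ½ρv₁² + ρg h₁ = P₂ + ½ρv₂² + ρg h₂, so P₂ = P₁ + ½ρ(v₁² − v₂²) − ρg(h₂ − h₁).
P₂ = 589000 + ½·1000·(2.62² − 11.1²) − 1000·9.8·(+4.21) = 589000 + (-58000) − (41300) = 490000 Pa.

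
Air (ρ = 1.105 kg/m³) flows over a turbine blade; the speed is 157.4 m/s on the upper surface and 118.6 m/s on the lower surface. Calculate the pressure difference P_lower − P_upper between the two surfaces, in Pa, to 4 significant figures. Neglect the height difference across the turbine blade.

ΔP = 5917 Pa

The pressure is lower where the speed is higher: ΔP = ½ρ(v_up² − v_low²).
ΔP = ½·1.105·(157.4² − 118.6²) = 5917 Pa.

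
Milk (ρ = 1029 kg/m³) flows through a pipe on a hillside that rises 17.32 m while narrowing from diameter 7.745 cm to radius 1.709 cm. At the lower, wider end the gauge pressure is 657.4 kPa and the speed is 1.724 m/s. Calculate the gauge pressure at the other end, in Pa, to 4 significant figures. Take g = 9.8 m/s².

P₂ ≈ 444000 Pa

By continuity, v₂ = v₁·A₁/A₂ = 1.724·(47.11/9.176) = 8.852 m/s.
Applying Bernoulli between the two ends and solving for P₂: P₂ = P₁ + ½ρ(v₁² − v₂²) − ρgΔh.
P₂ = 657400 + ½·1029·(1.724² − 8.852²) − 1029·9.8·(+17.32) = 657400 + (-38780) − (174700) = 444000 Pa.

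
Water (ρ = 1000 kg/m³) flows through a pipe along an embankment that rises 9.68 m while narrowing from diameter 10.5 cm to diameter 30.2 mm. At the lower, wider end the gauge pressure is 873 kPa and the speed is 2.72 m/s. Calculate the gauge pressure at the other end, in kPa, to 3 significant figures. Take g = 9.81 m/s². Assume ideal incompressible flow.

By continuity, v₂ = v₁·A₁/A₂ = 2.72·(86.6/7.16) = 32.9 m/s.
Energy conservation along the streamline gives P₂ = P₁ − ½ρ(v₂² − v₁²) − ρg(h₂ − h₁).
P₂ = 873000 + ½·1000·(2.72² − 32.9²) − 1000·9.81·(+9.68) = 873000 + (-537000) − (95000) = 241000 Pa.

241 kPa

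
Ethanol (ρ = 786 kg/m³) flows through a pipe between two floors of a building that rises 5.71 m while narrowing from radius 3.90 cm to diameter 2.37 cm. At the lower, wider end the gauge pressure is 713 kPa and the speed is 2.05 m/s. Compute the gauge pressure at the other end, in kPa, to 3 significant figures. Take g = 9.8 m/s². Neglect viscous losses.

Mass conservation (A₁v₁ = A₂v₂) gives v₂ = 2.05 × 47.8/4.41 = 22.2 m/s.
Bernoulli: P₁ + ½ρv₁² + ρg h₁ = P₂ + ½ρv₂² + ρg h₂, so P₂ = P₁ + ½ρ(v₁² − v₂²) − ρg(h₂ − h₁).
P₂ = 713000 + ½·786·(2.05² − 22.2²) − 786·9.8·(+5.71) = 713000 + (-192000) − (44000) = 477000 Pa.

477 kPa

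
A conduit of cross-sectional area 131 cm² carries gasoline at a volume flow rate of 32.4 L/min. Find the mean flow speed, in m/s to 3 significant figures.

Q = 32.4 L/min = 0.000540 m³/s.
v = Q/A = 0.000540 / 0.0131 = 0.0412 m/s.

0.0412 m/s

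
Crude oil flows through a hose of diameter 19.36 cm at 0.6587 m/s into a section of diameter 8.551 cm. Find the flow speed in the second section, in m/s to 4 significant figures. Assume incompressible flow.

v₂ = 3.376 m/s

Continuity gives A₁v₁ = A₂v₂, so v₂ = (294.4 cm²)/(57.43 cm²) × 0.6587 m/s = 3.376 m/s.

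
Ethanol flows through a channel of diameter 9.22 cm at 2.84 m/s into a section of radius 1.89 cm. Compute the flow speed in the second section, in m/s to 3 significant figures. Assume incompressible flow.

v₂ = 16.9 m/s

By continuity, v₂ = v₁·A₁/A₂ = 2.84·(66.8/11.2) = 16.9 m/s.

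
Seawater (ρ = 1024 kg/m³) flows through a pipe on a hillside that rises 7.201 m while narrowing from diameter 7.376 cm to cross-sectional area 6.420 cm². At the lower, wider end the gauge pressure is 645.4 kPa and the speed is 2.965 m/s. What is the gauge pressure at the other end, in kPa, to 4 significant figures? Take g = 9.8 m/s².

The volume flow rate is constant, so v₂ = (A₁/A₂)v₁ = (42.73/6.420)·2.965 = 19.73 m/s.
Energy conservation along the streamline gives P₂ = P₁ − ½ρ(v₂² − v₁²) − ρg(h₂ − h₁).
P₂ = 645400 + ½·1024·(2.965² − 19.73²) − 1024·9.8·(+7.201) = 645400 + (-194900) − (72260) = 378200 Pa.

P₂ = 378.2 kPa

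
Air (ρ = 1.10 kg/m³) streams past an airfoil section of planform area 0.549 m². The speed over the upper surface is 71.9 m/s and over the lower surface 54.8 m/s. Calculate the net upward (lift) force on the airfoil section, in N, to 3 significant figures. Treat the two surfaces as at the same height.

From P + ½ρv² = const at equal height, P_low − P_up = ½ρ(v_up² − v_low²).
ΔP = ½·1.10·(71.9² − 54.8²) = 1190 Pa.
Lift = ΔP · A = 1190 × 0.549 = 654 N.

F = 654 N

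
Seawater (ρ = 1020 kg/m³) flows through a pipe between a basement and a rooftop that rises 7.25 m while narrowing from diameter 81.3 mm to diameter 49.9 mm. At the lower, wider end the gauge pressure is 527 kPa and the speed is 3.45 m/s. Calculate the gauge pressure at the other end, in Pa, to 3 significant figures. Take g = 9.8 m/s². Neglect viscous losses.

P₂ = 418000 Pa

Continuity gives A₁v₁ = A₂v₂, so v₂ = (51.9 cm²)/(19.6 cm²) × 3.45 m/s = 9.16 m/s.
Bernoulli: P₁ + ½ρv₁² + ρg h₁ = P₂ + ½ρv₂² + ρg h₂, so P₂ = P₁ + ½ρ(v₁² − v₂²) − ρg(h₂ − h₁).
P₂ = 527000 + ½·1020·(3.45² − 9.16²) − 1020·9.8·(+7.25) = 527000 + (-36700) − (72500) = 418000 Pa.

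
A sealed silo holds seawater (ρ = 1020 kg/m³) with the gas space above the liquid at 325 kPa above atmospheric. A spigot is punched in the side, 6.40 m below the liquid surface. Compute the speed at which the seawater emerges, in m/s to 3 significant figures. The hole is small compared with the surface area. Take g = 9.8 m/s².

Take point 1 at the surface (v₁ ≈ 0) and point 2 at the hole (at atmospheric pressure). Bernoulli: P₁ + ρg h = P_atm + ½ρv₂².
With P₁ − P_atm = 325000 Pa, v₂ = √(2gh + 2ΔP/ρ) = √(2·9.8·6.40 + 2·325000/1020) = 27.6 m/s.

27.6 m/s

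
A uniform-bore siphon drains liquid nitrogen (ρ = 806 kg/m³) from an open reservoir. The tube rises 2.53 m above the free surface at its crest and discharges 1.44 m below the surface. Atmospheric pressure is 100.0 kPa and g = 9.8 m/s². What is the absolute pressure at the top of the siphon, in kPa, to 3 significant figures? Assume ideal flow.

68.6 kPa

From the surface to the outlet (both open to atmosphere, surface at rest): v = √(2g·h_out) = √(2·9.8·1.44) = 5.31 m/s.
The bore is uniform, so the speed at the crest is the same v. Bernoulli surface→crest: P_atm = P_top + ½ρv² + ρg·h_top.
P_top = 100000 − ½·806·5.31² − 806·9.8·2.53 = 68600 Pa.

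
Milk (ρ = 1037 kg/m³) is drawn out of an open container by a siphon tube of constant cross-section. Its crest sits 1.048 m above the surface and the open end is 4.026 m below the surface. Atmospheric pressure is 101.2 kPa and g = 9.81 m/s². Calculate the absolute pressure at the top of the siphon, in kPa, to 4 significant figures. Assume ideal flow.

The outlet speed comes from Torricelli: v = √(2g·4.026) = 8.888 m/s.
The bore is uniform, so the speed at the crest is the same v. Bernoulli surface→crest: P_atm = P_top + ½ρv² + ρg·h_top.
P_top = 101200 − ½·1037·8.888² − 1037·9.81·1.048 = 49580 Pa.

P_top ≈ 49.58 kPa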